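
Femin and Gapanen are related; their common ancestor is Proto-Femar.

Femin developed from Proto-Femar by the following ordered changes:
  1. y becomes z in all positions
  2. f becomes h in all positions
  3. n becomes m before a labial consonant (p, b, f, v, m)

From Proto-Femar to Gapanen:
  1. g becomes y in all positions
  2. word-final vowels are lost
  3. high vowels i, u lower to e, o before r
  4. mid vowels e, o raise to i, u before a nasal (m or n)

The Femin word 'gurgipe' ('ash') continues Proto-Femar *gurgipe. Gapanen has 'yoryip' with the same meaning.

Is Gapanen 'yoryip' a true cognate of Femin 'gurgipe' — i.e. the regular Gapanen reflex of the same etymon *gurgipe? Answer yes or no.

Derive the expected Gapanen reflex of *gurgipe:
Gapanen: start from *gurgipe.
  rule 1 (unconditioned shift): gurgipe → yuryipe
  rule 2 (apocope): yuryipe → yuryip
  rule 3 (pre-rhotic lowering): yuryip → yoryip
  rule 4: no change — yoryip
  ⇒ Gapanen yoryip
Gapanen 'yoryip' matches the regular reflex exactly, so the pair is cognate.

yes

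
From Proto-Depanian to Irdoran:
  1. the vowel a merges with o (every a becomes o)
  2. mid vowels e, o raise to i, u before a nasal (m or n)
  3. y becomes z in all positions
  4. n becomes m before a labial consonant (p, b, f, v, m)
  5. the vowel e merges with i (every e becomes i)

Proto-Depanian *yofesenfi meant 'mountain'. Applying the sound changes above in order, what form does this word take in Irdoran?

zofisimfi

Irdoran: *yofesenfi > yofesinfi > zofesinfi > zofesimfi > zofisimfi  (by pre-nasal raising, unconditioned shift, nasal place assimilation, vowel merger)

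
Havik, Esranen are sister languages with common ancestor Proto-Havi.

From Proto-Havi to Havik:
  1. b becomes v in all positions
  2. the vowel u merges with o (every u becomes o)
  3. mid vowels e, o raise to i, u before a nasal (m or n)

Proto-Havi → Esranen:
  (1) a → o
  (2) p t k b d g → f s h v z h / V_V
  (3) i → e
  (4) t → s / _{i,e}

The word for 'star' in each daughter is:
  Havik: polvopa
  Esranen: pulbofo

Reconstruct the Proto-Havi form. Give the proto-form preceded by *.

Position 7: Havik has a, Esranen has o. Havik preserves a here (none of its changes turn any other segment into a), so the proto-segment is *a.
Position 6: Havik has p, Esranen has f. Havik preserves p here (none of its changes turn any other segment into p), so the proto-segment is *p.
Position 2: Havik has o, Esranen has u. Esranen preserves u here (none of its changes turn any other segment into u), so the proto-segment is *u.
Continuing position by position gives *pulbopa; check it forward:
Havik: *pulbopa > pulvopa > polvopa  (by unconditioned shift, vowel merger)
Esranen: start from *pulbopa.
  rule 1 (vowel merger): pulbopa → pulbopo
  rule 2 (intervocalic lenition): pulbopo → pulbofo
  rule 3: no change — pulbofo
  rule 4: no change — pulbofo
  ⇒ Esranen pulbofo
Only *pulbopa yields all of Havik polvopa, Esranen pulbofo.

*pulbopa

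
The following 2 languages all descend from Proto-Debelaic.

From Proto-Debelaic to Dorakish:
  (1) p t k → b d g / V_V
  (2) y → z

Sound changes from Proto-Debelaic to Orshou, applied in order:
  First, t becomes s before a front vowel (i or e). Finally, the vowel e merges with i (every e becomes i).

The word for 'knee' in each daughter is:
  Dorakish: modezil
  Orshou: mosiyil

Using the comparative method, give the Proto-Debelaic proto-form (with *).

*moteyil

Position 4: Dorakish has e, Orshou has i. Dorakish preserves e here (none of its changes turn any other segment into e), so the proto-segment is *e.
Position 5: Dorakish has z, Orshou has y. Orshou preserves y here (none of its changes turn any other segment into y), so the proto-segment is *y.
This points to *moteyil. Verify forward in each daughter:
Dorakish: *moteyil > modeyil > modezil  (by intervocalic voicing, unconditioned shift)
Orshou: *moteyil > moseyil > mosiyil  (by palatalisation, vowel merger)
*moteyil is the unique common source.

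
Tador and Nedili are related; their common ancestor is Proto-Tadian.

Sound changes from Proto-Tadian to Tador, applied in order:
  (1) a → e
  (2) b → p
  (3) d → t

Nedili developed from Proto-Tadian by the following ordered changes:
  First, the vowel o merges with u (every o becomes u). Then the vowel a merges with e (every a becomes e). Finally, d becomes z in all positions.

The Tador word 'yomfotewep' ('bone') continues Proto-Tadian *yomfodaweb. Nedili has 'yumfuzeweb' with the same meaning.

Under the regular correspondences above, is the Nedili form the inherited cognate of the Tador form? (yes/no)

yes

Derive the expected Nedili reflex of *yomfodaweb:
Nedili: start from *yomfodaweb.
  rule 1 (vowel merger): yomfodaweb → yumfudaweb
  rule 2 (vowel merger): yumfudaweb → yumfudeweb
  rule 3 (unconditioned shift): yumfudeweb → yumfuzeweb
  ⇒ Nedili yumfuzeweb
Nedili 'yumfuzeweb' matches the regular reflex exactly, so the pair is cognate.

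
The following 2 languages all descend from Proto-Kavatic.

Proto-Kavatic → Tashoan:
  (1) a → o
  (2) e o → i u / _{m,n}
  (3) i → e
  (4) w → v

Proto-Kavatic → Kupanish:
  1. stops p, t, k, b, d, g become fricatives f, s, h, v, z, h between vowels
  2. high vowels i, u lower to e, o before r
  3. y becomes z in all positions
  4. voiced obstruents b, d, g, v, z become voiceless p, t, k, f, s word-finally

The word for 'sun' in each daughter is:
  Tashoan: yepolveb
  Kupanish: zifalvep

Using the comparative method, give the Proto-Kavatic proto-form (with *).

*yipalveb

Position 8: Tashoan has b, Kupanish has p. Tashoan preserves b here (none of its changes turn any other segment into b), so the proto-segment is *b.
Position 4: Tashoan has o, Kupanish has a. Kupanish preserves a here (none of its changes turn any other segment into a), so the proto-segment is *a.
Position 3: Tashoan has p, Kupanish has f. Tashoan preserves p here (none of its changes turn any other segment into p), so the proto-segment is *p.
This points to *yipalveb. Verify forward in each daughter:
Tashoan: start from *yipalveb.
  rule 1 (vowel merger): yipalveb → yipolveb
  rule 2: no change — yipolveb
  rule 3 (vowel merger): yipolveb → yepolveb
  rule 4: no change — yepolveb
  ⇒ Tashoan yepolveb
Kupanish: *yipalveb > yifalveb > zifalveb > zifalvep  (by intervocalic lenition, unconditioned shift, final devoicing)
No other proto-form is consistent with every reflex, so the reconstruction is *yipalveb.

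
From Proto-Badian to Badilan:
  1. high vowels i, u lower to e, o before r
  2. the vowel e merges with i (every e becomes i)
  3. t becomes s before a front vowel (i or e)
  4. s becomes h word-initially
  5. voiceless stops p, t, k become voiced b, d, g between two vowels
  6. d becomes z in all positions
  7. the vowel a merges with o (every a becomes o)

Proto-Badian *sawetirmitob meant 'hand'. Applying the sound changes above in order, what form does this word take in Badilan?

Badilan: *sawetirmitob > sawetermitob > sawitirmitob > sawisirmitob > hawisirmitob > hawisirmidob > hawisirmizob > howisirmizob  (by pre-rhotic lowering, vowel merger, palatalisation, debuccalisation, intervocalic voicing, unconditioned shift, vowel merger)

howisirmizob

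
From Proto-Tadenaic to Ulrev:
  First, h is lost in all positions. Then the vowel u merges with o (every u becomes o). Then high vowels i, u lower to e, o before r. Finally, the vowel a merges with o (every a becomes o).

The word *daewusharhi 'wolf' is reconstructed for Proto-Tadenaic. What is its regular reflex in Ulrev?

doewosori

Ulrev: *daewusharhi
  daewusharhi → daewusari   [h-loss]
  daewusari → daewosari   [vowel merger]
  daewosari (rule 3 does not apply)
  daewosari → doewosori   [vowel merger]
  giving Ulrev doewosori.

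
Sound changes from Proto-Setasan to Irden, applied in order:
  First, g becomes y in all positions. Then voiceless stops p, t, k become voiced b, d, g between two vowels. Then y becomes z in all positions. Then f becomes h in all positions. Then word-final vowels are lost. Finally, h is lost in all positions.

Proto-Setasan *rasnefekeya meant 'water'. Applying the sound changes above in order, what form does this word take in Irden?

rasneegez

Irden: start from *rasnefekeya.
  rule 1: no change — rasnefekeya
  rule 2 (intervocalic voicing): rasnefekeya → rasnefegeya
  rule 3 (unconditioned shift): rasnefegeya → rasnefegeza
  rule 4 (unconditioned shift): rasnefegeza → rasnehegeza
  rule 5 (apocope): rasnehegeza → rasnehegez
  rule 6 (h-loss): rasnehegez → rasneegez
  ⇒ Irden rasneegez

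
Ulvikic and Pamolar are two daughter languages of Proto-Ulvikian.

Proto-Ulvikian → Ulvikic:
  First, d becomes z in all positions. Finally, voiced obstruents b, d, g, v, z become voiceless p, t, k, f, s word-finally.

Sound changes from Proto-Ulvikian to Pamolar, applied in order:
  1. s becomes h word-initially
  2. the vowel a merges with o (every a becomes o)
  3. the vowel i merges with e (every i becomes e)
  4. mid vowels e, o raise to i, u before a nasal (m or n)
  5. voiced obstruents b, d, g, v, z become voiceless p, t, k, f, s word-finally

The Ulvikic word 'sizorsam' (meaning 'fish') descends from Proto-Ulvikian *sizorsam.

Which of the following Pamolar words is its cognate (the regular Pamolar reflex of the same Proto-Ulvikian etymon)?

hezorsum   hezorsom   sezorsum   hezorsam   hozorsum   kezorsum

Pamolar: start from *sizorsam.
  rule 1 (debuccalisation): sizorsam → hizorsam
  rule 2 (vowel merger): hizorsam → hizorsom
  rule 3 (vowel merger): hizorsom → hezorsom
  rule 4 (pre-nasal raising): hezorsom → hezorsum
  rule 5: no change — hezorsum
  ⇒ Pamolar hezorsum
Among the options, 'hezorsum' alone shows every Pamolar change applied in order.

hezorsum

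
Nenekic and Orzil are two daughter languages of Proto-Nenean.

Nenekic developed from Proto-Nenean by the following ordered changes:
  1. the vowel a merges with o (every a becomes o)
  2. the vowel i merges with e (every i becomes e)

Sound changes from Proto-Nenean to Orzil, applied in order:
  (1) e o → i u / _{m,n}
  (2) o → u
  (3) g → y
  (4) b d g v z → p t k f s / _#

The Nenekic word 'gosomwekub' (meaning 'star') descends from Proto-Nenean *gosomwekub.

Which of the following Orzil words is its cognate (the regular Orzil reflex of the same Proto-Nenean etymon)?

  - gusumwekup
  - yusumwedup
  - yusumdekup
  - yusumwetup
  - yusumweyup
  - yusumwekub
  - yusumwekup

yusumwekup

Orzil: *gosomwekub
  gosomwekub → gosumwekub   [pre-nasal raising]
  gosumwekub → gusumwekub   [vowel merger]
  gusumwekub → yusumwekub   [unconditioned shift]
  yusumwekub → yusumwekup   [final devoicing]
  giving Orzil yusumwekup.
Only 'yusumwekup' matches the regular Orzil development of *gosomwekub.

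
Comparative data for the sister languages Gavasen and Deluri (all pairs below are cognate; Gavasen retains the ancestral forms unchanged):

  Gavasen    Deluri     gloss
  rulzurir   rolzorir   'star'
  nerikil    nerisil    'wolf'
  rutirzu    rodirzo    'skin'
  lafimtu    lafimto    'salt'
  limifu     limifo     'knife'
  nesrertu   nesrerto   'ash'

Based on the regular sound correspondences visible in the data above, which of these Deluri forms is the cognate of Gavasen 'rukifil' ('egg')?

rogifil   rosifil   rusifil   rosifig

rulzurir ~ rolzorir, rutirzu ~ rodirzo — Gavasen u corresponds to Deluri o after a consonant, before a consonant other than r, m, n, p, b, f, v.
nerikil ~ nerisil — Gavasen k corresponds to Deluri s between vowels (before a front vowel).
Applying these to Gavasen 'rukifil':
  rukifil → rokifil   (u→o after a consonant, before a consonant other than r, m, n, p, b, f, v)
  rokifil → rosifil   (k→s between vowels (before a front vowel))
So the Deluri cognate is 'rosifil'.

rosifil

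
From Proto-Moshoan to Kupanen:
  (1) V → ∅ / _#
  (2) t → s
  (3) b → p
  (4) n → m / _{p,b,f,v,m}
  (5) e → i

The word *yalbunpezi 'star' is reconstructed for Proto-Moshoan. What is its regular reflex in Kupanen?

Kupanen: *yalbunpezi > yalbunpez > yalpunpez > yalpumpez > yalpumpiz  (by apocope, unconditioned shift, nasal place assimilation, vowel merger)

yalpumpiz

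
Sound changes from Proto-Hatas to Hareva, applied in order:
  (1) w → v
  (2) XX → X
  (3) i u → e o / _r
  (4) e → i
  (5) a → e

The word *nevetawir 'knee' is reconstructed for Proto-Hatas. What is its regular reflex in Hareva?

nivitevir

Hareva: start from *nevetawir.
  rule 1 (unconditioned shift): nevetawir → nevetavir
  rule 2: no change — nevetavir
  rule 3 (pre-rhotic lowering): nevetavir → nevetaver
  rule 4 (vowel merger): nevetaver → nivitavir
  rule 5 (vowel merger): nivitavir → nivitevir
  ⇒ Hareva nivitevir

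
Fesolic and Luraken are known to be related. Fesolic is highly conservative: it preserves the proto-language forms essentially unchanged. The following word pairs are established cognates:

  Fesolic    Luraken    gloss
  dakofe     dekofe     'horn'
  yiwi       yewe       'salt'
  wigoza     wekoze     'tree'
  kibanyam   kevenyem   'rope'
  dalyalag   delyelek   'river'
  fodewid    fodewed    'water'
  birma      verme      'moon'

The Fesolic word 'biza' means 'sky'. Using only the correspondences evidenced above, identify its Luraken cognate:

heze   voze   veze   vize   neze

birma ~ verme — Fesolic b corresponds to Luraken v word-initially before a front vowel.
yiwi ~ yewe, wigoza ~ wekoze — Fesolic i corresponds to Luraken e after a consonant, before a consonant other than r, m, n, p, b, f, v.
wigoza ~ wekoze, birma ~ verme — Fesolic a corresponds to Luraken e word-finally.
Applying these to Fesolic 'biza':
  biza → viza   (b→v word-initially before a front vowel)
  viza → veza   (i→e after a consonant, before a consonant other than r, m, n, p, b, f, v)
  veza → veze   (a→e word-finally)
So the Luraken cognate is 'veze'.

veze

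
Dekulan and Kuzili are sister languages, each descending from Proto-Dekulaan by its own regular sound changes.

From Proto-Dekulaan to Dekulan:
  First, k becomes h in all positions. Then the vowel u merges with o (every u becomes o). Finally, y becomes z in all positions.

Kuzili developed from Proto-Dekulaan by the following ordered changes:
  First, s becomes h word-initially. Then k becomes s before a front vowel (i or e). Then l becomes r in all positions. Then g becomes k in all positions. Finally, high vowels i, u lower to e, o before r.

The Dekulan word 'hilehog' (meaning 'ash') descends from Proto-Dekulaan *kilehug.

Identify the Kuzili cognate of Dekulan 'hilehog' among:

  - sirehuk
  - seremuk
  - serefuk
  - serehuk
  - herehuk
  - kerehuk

Kuzili: *kilehug
  kilehug (rule 1 does not apply)
  kilehug → silehug   [palatalisation]
  silehug → sirehug   [unconditioned shift]
  sirehug → sirehuk   [unconditioned shift]
  sirehuk → serehuk   [pre-rhotic lowering]
  giving Kuzili serehuk.
Only 'serehuk' matches the regular Kuzili development of *kilehug.

serehuk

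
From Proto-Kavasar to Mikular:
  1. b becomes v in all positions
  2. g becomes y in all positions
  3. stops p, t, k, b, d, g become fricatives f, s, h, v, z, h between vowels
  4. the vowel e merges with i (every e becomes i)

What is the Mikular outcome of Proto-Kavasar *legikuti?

liyihusi

Mikular: start from *legikuti.
  rule 1: no change — legikuti
  rule 2 (unconditioned shift): legikuti → leyikuti
  rule 3 (intervocalic lenition): leyikuti → leyihusi
  rule 4 (vowel merger): leyihusi → liyihusi
  ⇒ Mikular liyihusi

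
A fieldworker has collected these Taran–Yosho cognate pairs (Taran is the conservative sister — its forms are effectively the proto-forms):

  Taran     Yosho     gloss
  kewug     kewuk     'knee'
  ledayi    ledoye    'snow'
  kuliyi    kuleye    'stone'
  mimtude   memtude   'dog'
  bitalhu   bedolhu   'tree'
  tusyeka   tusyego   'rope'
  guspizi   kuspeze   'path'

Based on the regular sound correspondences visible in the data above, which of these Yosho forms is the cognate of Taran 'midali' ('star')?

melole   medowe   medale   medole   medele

medole

kuliyi ~ kuleye, bitalhu ~ bedolhu — Taran i corresponds to Yosho e after a consonant, before a consonant other than r, m, n, p, b, f, v.
ledayi ~ ledoye, bitalhu ~ bedolhu — Taran a corresponds to Yosho o after a consonant, before a consonant other than r, m, n, p, b, f, v.
ledayi ~ ledoye, kuliyi ~ kuleye — Taran i corresponds to Yosho e word-finally.
Applying these to Taran 'midali':
  midali → medali   (i→e after a consonant, before a consonant other than r, m, n, p, b, f, v)
  medali → medoli   (a→o after a consonant, before a consonant other than r, m, n, p, b, f, v)
  medoli → medole   (i→e word-finally)
So the Yosho cognate is 'medole'.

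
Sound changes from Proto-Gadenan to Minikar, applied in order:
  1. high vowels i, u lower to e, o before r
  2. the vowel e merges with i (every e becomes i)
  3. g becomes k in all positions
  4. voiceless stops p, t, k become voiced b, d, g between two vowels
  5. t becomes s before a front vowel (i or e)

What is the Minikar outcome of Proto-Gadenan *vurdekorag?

Minikar: start from *vurdekorag.
  rule 1 (pre-rhotic lowering): vurdekorag → vordekorag
  rule 2 (vowel merger): vordekorag → vordikorag
  rule 3 (unconditioned shift): vordikorag → vordikorak
  rule 4 (intervocalic voicing): vordikorak → vordigorak
  rule 5: no change — vordigorak
  ⇒ Minikar vordigorak

vordigorak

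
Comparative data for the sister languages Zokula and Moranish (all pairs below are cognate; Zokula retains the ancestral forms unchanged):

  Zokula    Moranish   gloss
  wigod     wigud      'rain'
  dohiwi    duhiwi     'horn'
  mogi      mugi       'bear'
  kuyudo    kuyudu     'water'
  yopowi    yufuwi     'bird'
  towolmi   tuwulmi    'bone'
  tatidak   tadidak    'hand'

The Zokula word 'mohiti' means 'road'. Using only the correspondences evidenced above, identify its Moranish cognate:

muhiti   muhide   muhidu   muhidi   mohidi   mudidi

muhidi

wigod ~ wigud, dohiwi ~ duhiwi — Zokula o corresponds to Moranish u after a consonant, before a consonant other than r, m, n, p, b, f, v.
tatidak ~ tadidak — Zokula t corresponds to Moranish d between vowels (before a front vowel).
Applying these to Zokula 'mohiti':
  mohiti → muhiti   (o→u after a consonant, before a consonant other than r, m, n, p, b, f, v)
  muhiti → muhidi   (t→d between vowels (before a front vowel))
So the Moranish cognate is 'muhidi'.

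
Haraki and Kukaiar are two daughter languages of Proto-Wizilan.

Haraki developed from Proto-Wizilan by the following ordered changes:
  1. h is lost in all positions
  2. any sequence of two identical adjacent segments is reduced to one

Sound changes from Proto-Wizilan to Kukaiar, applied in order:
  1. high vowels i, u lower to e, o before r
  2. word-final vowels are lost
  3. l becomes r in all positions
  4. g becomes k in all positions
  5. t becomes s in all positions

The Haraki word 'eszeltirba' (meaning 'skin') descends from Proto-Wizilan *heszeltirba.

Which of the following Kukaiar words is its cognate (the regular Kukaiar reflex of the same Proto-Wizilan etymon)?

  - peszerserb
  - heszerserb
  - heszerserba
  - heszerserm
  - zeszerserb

heszerserb

Kukaiar: start from *heszeltirba.
  rule 1 (pre-rhotic lowering): heszeltirba → heszelterba
  rule 2 (apocope): heszelterba → heszelterb
  rule 3 (unconditioned shift): heszelterb → heszerterb
  rule 4: no change — heszerterb
  rule 5 (unconditioned shift): heszerterb → heszerserb
  ⇒ Kukaiar heszerserb
Only 'heszerserb' matches the regular Kukaiar development of *heszeltirba.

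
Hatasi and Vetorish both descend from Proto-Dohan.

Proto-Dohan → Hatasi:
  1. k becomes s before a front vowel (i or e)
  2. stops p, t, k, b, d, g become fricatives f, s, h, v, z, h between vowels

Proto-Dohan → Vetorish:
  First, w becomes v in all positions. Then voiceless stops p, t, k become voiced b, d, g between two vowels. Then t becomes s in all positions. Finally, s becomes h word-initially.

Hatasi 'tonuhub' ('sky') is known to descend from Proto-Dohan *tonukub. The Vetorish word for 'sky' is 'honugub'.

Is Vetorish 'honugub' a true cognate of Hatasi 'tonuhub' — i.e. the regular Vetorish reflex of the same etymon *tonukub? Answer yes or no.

Derive the expected Vetorish reflex of *tonukub:
Vetorish: *tonukub > tonugub > sonugub > honugub  (by intervocalic voicing, unconditioned shift, debuccalisation)
Vetorish 'honugub' matches the regular reflex exactly, so the pair is cognate.

yes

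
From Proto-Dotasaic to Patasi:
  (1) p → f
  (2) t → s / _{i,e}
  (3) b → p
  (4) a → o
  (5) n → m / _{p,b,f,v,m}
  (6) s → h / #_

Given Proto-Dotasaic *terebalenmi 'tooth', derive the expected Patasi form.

Patasi: *terebalenmi
  terebalenmi (rule 1 does not apply)
  terebalenmi → serebalenmi   [palatalisation]
  serebalenmi → serepalenmi   [unconditioned shift]
  serepalenmi → serepolenmi   [vowel merger]
  serepolenmi → serepolemmi   [nasal place assimilation]
  serepolemmi → herepolemmi   [debuccalisation]
  giving Patasi herepolemmi.

herepolemmi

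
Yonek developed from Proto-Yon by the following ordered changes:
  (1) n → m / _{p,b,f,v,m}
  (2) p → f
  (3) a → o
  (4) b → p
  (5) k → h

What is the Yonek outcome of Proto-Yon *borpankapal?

Yonek: *borpankapal > borfankafal > borfonkofol > porfonkofol > porfonhofol  (by unconditioned shift, vowel merger, unconditioned shift, unconditioned shift)

porfonhofol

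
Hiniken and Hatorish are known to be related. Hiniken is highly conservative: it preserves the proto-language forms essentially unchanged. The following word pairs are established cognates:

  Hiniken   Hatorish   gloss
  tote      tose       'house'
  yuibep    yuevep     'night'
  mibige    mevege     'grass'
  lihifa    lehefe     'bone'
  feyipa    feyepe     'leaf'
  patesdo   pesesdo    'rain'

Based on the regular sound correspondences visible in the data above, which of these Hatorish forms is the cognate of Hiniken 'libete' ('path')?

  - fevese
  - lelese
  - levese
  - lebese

levese

mibige ~ mevege — Hiniken i corresponds to Hatorish e after a consonant, before a labial obstruent.
yuibep ~ yuevep — Hiniken b corresponds to Hatorish v between vowels (before a front vowel).
tote ~ tose, patesdo ~ pesesdo — Hiniken t corresponds to Hatorish s between vowels (before a front vowel).
Applying these to Hiniken 'libete':
  libete → lebete   (i→e after a consonant, before a labial obstruent)
  lebete → levete   (b→v between vowels (before a front vowel))
  levete → levese   (t→s between vowels (before a front vowel))
So the Hatorish cognate is 'levese'.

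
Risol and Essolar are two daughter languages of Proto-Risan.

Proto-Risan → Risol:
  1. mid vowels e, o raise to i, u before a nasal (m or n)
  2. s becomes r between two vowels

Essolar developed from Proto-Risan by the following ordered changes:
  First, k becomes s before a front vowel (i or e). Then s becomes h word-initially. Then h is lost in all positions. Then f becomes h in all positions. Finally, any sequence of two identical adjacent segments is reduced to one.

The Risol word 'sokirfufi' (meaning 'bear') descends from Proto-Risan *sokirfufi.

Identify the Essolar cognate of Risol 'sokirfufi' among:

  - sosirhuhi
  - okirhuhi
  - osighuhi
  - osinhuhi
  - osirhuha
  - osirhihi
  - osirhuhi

Essolar: start from *sokirfufi.
  rule 1 (palatalisation): sokirfufi → sosirfufi
  rule 2 (debuccalisation): sosirfufi → hosirfufi
  rule 3 (h-loss): hosirfufi → osirfufi
  rule 4 (unconditioned shift): osirfufi → osirhuhi
  rule 5: no change — osirhuhi
  ⇒ Essolar osirhuhi
Only 'osirhuhi' matches the regular Essolar development of *sokirfufi.

osirhuhi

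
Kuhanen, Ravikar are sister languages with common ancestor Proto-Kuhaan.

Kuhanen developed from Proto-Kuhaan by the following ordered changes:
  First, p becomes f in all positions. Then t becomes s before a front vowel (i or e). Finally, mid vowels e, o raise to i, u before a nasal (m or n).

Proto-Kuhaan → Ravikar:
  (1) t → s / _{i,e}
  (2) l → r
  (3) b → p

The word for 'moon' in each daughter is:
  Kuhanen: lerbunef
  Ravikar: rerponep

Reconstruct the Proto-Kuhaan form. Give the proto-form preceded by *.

Position 5: Kuhanen has u, Ravikar has o. Ravikar preserves o here (none of its changes turn any other segment into o), so the proto-segment is *o.
Position 8: Kuhanen has f, Ravikar has p. Taking the neighbouring segments as reconstructed: Kuhanen f could go back to *p or *f; Ravikar p could go back to *p or *b — the one source consistent with every daughter is *p.
This points to *lerbonep. Verify forward in each daughter:
Kuhanen: *lerbonep > lerbonef > lerbunef  (by unconditioned shift, pre-nasal raising)
Ravikar: start from *lerbonep.
  rule 1: no change — lerbonep
  rule 2 (unconditioned shift): lerbonep → rerbonep
  rule 3 (unconditioned shift): rerbonep → rerponep
  ⇒ Ravikar rerponep
*lerbonep is the unique common source.

*lerbonep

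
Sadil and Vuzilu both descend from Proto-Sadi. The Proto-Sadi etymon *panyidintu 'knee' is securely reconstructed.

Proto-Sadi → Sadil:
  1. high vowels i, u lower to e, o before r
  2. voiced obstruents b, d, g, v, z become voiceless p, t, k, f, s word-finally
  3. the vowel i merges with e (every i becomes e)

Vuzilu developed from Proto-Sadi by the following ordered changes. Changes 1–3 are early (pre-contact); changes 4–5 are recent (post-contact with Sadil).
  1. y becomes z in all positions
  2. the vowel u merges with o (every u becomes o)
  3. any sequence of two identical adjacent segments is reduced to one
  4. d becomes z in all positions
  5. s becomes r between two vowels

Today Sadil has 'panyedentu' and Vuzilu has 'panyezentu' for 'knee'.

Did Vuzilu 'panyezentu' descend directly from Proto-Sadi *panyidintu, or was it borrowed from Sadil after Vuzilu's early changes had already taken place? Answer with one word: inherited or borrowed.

If inherited, *panyidintu would pass through all of Vuzilu's changes:
Vuzilu: start from *panyidintu.
  rule 1 (unconditioned shift): panyidintu → panzidintu
  rule 2 (vowel merger): panzidintu → panzidinto
  rule 3: no change — panzidinto
  rule 4 (unconditioned shift): panzidinto → panzizinto
  rule 5: no change — panzizinto
  ⇒ Vuzilu panzizinto
If borrowed from Sadil 'panyedentu' after the early changes, it would undergo only the recent ones:
  rule 4 (unconditioned shift): panyedentu → panyezentu
  rule 5 (rhotacism): no change (panyezentu)
  ⇒ as a loan: panyezentu
Vuzilu 'panyezentu' matches the loan outcome 'panyezentu', not the inherited 'panzizinto' — it skipped the early Vuzilu changes, so it was borrowed from Sadil.

borrowed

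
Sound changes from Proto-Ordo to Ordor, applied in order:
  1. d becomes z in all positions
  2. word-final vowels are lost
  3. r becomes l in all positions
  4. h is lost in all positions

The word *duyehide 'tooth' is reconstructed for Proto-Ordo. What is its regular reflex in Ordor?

Ordor: start from *duyehide.
  rule 1 (unconditioned shift): duyehide → zuyehize
  rule 2 (apocope): zuyehize → zuyehiz
  rule 3: no change — zuyehiz
  rule 4 (h-loss): zuyehiz → zuyeiz
  ⇒ Ordor zuyeiz

zuyeiz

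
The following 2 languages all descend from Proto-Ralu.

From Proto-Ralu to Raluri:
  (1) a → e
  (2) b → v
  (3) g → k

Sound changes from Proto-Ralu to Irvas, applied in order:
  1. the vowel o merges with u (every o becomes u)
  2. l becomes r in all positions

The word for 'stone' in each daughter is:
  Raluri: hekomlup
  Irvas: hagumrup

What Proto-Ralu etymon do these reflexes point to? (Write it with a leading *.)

*hagomlup

Position 3: Raluri has k, Irvas has g. Irvas preserves g here (none of its changes turn any other segment into g), so the proto-segment is *g.
Position 4: Raluri has o, Irvas has u. Raluri preserves o here (none of its changes turn any other segment into o), so the proto-segment is *o.
Position 2: Raluri has e, Irvas has a. Irvas preserves a here (none of its changes turn any other segment into a), so the proto-segment is *a.
Verify the candidate proto-form against each daughter:
Raluri: *hagomlup
  hagomlup → hegomlup   [vowel merger]
  hegomlup (rule 2 does not apply)
  hegomlup → hekomlup   [unconditioned shift]
  giving Raluri hekomlup.
Irvas: start from *hagomlup.
  rule 1 (vowel merger): hagomlup → hagumlup
  rule 2 (unconditioned shift): hagumlup → hagumrup
  ⇒ Irvas hagumrup
*hagomlup is the unique common source.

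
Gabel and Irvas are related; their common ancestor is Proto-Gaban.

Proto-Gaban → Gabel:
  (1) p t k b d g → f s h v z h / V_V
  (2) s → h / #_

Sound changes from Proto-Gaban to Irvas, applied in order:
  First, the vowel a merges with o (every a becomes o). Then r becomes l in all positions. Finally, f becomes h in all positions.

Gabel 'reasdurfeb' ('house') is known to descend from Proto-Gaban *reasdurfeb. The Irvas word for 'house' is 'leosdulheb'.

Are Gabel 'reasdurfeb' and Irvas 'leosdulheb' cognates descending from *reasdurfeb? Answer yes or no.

Derive the expected Irvas reflex of *reasdurfeb:
Irvas: *reasdurfeb
  reasdurfeb → reosdurfeb   [vowel merger]
  reosdurfeb → leosdulfeb   [unconditioned shift]
  leosdulfeb → leosdulheb   [unconditioned shift]
  giving Irvas leosdulheb.
Irvas 'leosdulheb' matches the regular reflex exactly, so the pair is cognate.

yes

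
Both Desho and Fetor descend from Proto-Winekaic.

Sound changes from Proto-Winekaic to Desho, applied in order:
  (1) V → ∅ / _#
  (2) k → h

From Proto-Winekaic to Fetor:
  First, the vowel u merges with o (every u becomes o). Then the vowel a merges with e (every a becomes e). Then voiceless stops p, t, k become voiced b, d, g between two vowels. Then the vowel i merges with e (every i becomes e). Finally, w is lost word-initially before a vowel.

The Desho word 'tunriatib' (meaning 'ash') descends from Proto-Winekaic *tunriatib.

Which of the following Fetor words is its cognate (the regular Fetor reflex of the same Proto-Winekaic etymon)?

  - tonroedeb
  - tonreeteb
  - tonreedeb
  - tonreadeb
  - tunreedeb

Fetor: *tunriatib
  tunriatib → tonriatib   [vowel merger]
  tonriatib → tonrietib   [vowel merger]
  tonrietib → tonriedib   [intervocalic voicing]
  tonriedib → tonreedeb   [vowel merger]
  tonreedeb (rule 5 does not apply)
  giving Fetor tonreedeb.

tonreedeb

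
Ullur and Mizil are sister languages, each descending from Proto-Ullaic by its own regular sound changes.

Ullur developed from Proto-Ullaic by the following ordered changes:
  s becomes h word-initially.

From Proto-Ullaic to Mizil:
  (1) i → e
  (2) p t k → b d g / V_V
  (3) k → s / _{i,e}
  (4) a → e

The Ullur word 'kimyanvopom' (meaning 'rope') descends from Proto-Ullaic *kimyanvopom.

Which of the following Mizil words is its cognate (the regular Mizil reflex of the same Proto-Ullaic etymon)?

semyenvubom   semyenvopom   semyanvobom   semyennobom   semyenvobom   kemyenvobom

Mizil: *kimyanvopom
  kimyanvopom → kemyanvopom   [vowel merger]
  kemyanvopom → kemyanvobom   [intervocalic voicing]
  kemyanvobom → semyanvobom   [palatalisation]
  semyanvobom → semyenvobom   [vowel merger]
  giving Mizil semyenvobom.
Only 'semyenvobom' matches the regular Mizil development of *kimyanvopom.

semyenvobom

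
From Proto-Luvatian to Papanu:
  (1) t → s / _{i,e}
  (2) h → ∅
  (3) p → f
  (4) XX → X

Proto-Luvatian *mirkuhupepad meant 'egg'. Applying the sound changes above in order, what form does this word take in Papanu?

mirkufefad

Papanu: *mirkuhupepad
  mirkuhupepad (rule 1 does not apply)
  mirkuhupepad → mirkuupepad   [h-loss]
  mirkuupepad → mirkuufefad   [unconditioned shift]
  mirkuufefad → mirkufefad   [degemination]
  giving Papanu mirkufefad.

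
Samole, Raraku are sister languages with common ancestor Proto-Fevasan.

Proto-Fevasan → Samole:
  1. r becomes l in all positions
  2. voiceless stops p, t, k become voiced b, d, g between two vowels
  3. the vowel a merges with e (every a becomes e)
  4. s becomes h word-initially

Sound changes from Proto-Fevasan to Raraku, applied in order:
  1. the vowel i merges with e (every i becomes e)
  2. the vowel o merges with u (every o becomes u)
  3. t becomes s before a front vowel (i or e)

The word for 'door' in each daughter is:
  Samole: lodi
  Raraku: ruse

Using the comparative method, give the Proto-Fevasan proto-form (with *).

Position 1: Samole has l, Raraku has r. Raraku preserves r here (none of its changes turn any other segment into r), so the proto-segment is *r.
Position 4: Samole has i, Raraku has e. Samole preserves i here (none of its changes turn any other segment into i), so the proto-segment is *i.
Position 2: Samole has o, Raraku has u. Samole preserves o here (none of its changes turn any other segment into o), so the proto-segment is *o.
This points to *roti. Verify forward in each daughter:
Samole: start from *roti.
  rule 1 (unconditioned shift): roti → loti
  rule 2 (intervocalic voicing): loti → lodi
  rule 3: no change — lodi
  rule 4: no change — lodi
  ⇒ Samole lodi
Raraku: *roti > rote > rute > ruse  (by vowel merger, vowel merger, palatalisation)
No other proto-form is consistent with every reflex, so the reconstruction is *roti.

*roti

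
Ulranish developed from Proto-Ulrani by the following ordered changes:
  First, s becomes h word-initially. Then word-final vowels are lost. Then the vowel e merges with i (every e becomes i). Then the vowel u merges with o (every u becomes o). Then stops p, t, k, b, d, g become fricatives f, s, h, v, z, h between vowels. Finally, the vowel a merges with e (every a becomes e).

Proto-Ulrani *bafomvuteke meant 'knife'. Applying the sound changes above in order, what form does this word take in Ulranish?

befomvosik

Ulranish: *bafomvuteke > bafomvutek > bafomvutik > bafomvotik > bafomvosik > befomvosik  (by apocope, vowel merger, vowel merger, intervocalic lenition, vowel merger)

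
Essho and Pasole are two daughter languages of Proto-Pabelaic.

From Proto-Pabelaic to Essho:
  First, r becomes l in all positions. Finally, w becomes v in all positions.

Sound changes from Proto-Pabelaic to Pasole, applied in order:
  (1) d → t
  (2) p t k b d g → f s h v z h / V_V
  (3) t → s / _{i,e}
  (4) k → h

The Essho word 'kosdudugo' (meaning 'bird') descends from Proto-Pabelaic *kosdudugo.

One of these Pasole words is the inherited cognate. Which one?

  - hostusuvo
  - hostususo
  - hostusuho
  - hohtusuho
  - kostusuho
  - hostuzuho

Pasole: start from *kosdudugo.
  rule 1 (unconditioned shift): kosdudugo → kostutugo
  rule 2 (intervocalic lenition): kostutugo → kostusuho
  rule 3: no change — kostusuho
  rule 4 (unconditioned shift): kostusuho → hostusuho
  ⇒ Pasole hostusuho
Only 'hostusuho' matches the regular Pasole development of *kosdudugo.

hostusuho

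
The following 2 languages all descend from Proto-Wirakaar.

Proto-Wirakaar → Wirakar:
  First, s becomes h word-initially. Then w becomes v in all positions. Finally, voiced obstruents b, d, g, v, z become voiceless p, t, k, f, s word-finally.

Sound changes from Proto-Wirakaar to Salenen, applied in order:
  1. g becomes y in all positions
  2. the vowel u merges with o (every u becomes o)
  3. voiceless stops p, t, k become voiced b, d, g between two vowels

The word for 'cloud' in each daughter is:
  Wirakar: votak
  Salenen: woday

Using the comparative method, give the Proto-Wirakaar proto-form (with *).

*wotag

Position 5: Wirakar has k, Salenen has y. Taking the neighbouring segments as reconstructed: Wirakar k could go back to *k or *g; Salenen y could go back to *g or *y — the one source consistent with every daughter is *g.
Position 1: Wirakar has v, Salenen has w. Salenen preserves w here (none of its changes turn any other segment into w), so the proto-segment is *w.
This points to *wotag. Verify forward in each daughter:
Wirakar: *wotag > votag > votak  (by unconditioned shift, final devoicing)
Salenen: *wotag > wotay > woday  (by unconditioned shift, intervocalic voicing)
Only *wotag yields all of Wirakar votak, Salenen woday.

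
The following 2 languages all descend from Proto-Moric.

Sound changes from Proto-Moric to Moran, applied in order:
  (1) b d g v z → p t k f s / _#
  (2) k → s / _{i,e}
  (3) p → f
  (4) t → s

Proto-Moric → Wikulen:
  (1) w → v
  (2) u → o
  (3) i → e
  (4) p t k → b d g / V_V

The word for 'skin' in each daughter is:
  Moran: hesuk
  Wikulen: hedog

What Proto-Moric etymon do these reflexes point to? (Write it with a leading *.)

Position 3: Moran has s, Wikulen has d. Taking the neighbouring segments as reconstructed: Moran s could go back to *t or *s; Wikulen d could go back to *t or *d — the one source consistent with every daughter is *t.
Position 4: Moran has u, Wikulen has o. Moran preserves u here (none of its changes turn any other segment into u), so the proto-segment is *u.
Position 5: Moran has k, Wikulen has g. Taking the neighbouring segments as reconstructed: Moran k could go back to *k or *g; Wikulen g can only go back to *g — the one source consistent with every daughter is *g.
Verify the candidate proto-form against each daughter:
Moran: *hetug
  hetug → hetuk   [final devoicing]
  hetuk (rule 2 does not apply)
  hetuk (rule 3 does not apply)
  hetuk → hesuk   [unconditioned shift]
  giving Moran hesuk.
Wikulen: start from *hetug.
  rule 1: no change — hetug
  rule 2 (vowel merger): hetug → hetog
  rule 3: no change — hetog
  rule 4 (intervocalic voicing): hetog → hedog
  ⇒ Wikulen hedog
Only *hetug yields all of Moran hesuk, Wikulen hedog.

*hetug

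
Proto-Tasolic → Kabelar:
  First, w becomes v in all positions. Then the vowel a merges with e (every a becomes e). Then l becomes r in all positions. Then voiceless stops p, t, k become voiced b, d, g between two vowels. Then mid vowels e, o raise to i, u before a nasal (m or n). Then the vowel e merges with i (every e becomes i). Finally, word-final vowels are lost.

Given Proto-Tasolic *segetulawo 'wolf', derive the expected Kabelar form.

sigiduriv

Kabelar: *segetulawo > segetulavo > segetulevo > segeturevo > segedurevo > sigidurivo > sigiduriv  (by unconditioned shift, vowel merger, unconditioned shift, intervocalic voicing, vowel merger, apocope)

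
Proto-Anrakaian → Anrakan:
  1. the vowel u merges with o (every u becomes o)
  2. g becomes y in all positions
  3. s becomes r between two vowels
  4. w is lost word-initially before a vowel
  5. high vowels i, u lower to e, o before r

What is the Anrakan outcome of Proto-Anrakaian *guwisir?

Anrakan: start from *guwisir.
  rule 1 (vowel merger): guwisir → gowisir
  rule 2 (unconditioned shift): gowisir → yowisir
  rule 3 (rhotacism): yowisir → yowirir
  rule 4: no change — yowirir
  rule 5 (pre-rhotic lowering): yowirir → yowerer
  ⇒ Anrakan yowerer

yowerer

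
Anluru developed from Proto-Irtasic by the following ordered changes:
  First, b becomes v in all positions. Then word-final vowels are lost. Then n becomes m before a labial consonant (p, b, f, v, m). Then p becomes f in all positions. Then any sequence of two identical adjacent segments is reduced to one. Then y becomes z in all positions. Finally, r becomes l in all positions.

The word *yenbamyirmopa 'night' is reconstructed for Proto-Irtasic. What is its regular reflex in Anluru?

zemvamzilmof

Anluru: *yenbamyirmopa
  yenbamyirmopa → yenvamyirmopa   [unconditioned shift]
  yenvamyirmopa → yenvamyirmop   [apocope]
  yenvamyirmop → yemvamyirmop   [nasal place assimilation]
  yemvamyirmop → yemvamyirmof   [unconditioned shift]
  yemvamyirmof (rule 5 does not apply)
  yemvamyirmof → zemvamzirmof   [unconditioned shift]
  zemvamzirmof → zemvamzilmof   [unconditioned shift]
  giving Anluru zemvamzilmof.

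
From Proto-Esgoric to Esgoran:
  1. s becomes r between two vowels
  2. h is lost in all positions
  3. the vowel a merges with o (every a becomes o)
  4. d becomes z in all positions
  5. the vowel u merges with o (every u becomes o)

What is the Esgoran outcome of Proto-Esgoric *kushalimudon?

Esgoran: *kushalimudon > kusalimudon > kusolimudon > kusolimuzon > kosolimozon  (by h-loss, vowel merger, unconditioned shift, vowel merger)

kosolimozon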